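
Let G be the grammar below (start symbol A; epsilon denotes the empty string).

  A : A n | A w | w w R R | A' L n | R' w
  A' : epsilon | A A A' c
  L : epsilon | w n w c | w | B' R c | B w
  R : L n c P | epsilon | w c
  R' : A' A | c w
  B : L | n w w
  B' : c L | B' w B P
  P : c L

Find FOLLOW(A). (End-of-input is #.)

A is the start symbol, so # ∈ FOLLOW(A).
In A : A n: add FIRST(n) = { n }.
In A : A w: add FIRST(w) = { w }.
In A' : A A A' c: add FIRST(A A' c) = { c, n, w }.
In A' : A A A' c: add FIRST(A' c) = { c, n, w }.
In R' : A' A: A is at the end, add FOLLOW(R') = { w }.
Union: FOLLOW(A) = { #, c, n, w }.

{ #, c, n, w }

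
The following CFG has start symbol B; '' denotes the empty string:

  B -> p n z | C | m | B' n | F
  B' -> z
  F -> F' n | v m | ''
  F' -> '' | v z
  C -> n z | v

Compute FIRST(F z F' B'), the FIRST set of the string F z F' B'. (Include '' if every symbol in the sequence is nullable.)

{ n, v, z }

Add FIRST(F)\{''} = { n, v }; F is nullable, continue.
z is a terminal; add {z} and stop.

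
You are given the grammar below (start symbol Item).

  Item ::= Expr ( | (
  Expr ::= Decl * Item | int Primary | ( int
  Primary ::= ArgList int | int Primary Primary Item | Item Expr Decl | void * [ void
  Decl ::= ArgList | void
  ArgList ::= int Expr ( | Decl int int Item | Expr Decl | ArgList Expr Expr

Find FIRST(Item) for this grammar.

From Item ::= Expr (: add FIRST(Expr) = { (, int, void }.
Item ::= ( contributes {(}.
Union: FIRST(Item) = { (, int, void }.

{ (, int, void }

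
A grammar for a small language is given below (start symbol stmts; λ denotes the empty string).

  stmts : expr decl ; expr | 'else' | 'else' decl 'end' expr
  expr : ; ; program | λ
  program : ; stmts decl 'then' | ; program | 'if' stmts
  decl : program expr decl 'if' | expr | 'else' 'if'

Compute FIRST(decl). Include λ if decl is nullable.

From decl : program expr decl 'if': add FIRST(program) = { 'if', ; }.
From decl : expr: add FIRST(expr) = { ;, λ } (including λ since expr is nullable).
decl : 'else' 'if' contributes {'else'}.
Union: FIRST(decl) = { 'else', 'if', ;, λ }.

{ 'else', 'if', ;, λ }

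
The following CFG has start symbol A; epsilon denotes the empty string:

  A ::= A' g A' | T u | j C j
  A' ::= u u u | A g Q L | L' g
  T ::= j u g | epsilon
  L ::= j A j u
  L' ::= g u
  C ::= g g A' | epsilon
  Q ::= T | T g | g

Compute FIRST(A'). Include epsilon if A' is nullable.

A' ::= u u u contributes {u}.
From A' ::= A g Q L: add FIRST(A) = { g, j, u }.
From A' ::= L' g: add FIRST(L') = { g }.
Union: FIRST(A') = { g, j, u }.

{ g, j, u }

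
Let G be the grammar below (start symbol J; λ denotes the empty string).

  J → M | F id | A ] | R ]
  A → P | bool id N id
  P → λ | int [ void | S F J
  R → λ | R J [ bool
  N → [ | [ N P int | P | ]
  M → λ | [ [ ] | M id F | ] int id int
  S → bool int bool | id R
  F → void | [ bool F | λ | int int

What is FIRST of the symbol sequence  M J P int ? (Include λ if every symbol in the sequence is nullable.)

{ [, ], bool, id, int, void }

Add FIRST(M)\{λ} = { [, ], id }; M is nullable, continue.
Add FIRST(J)\{λ} = { [, ], bool, id, int, void }; J is nullable, continue.
Add FIRST(P)\{λ} = { bool, id, int }; P is nullable, continue.
int is a terminal; add {int} and stop.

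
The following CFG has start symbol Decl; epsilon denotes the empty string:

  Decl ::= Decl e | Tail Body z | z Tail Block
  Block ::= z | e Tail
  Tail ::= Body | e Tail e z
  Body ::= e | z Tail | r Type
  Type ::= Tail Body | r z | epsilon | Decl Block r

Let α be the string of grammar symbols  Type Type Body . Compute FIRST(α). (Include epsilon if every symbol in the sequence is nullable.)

{ e, r, z }

Add FIRST(Type)\{epsilon} = { e, r, z }; Type is nullable, continue.
Add FIRST(Type)\{epsilon} = { e, r, z }; Type is nullable, continue.
Add FIRST(Body) = { e, r, z }; Body is not nullable, stop.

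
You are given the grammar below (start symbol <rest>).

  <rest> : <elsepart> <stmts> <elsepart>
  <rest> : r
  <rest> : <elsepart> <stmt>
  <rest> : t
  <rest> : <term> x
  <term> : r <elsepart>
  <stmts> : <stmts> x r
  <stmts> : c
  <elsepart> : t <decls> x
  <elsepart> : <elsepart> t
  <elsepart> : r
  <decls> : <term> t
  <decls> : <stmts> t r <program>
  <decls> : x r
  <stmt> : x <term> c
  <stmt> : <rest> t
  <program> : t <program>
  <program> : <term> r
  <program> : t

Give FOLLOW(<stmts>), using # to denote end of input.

{ r, t, x }

In <rest> : <elsepart> <stmts> <elsepart>: add FIRST(<elsepart>) = { r, t }.
In <stmts> : <stmts> x r: add FIRST(x r) = { x }.
In <decls> : <stmts> t r <program>: add FIRST(t r <program>) = { t }.
Union: FOLLOW(<stmts>) = { r, t, x }.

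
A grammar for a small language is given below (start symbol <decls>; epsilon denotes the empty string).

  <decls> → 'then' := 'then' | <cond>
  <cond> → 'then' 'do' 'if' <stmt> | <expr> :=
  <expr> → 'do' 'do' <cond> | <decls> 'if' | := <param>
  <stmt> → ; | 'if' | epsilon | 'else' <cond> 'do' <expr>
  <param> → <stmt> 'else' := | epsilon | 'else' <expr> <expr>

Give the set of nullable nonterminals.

Directly nullable (have an epsilon-production): <stmt>, <param>.
No other nonterminal has a production whose RHS symbols are all nullable.

{ <param>, <stmt> }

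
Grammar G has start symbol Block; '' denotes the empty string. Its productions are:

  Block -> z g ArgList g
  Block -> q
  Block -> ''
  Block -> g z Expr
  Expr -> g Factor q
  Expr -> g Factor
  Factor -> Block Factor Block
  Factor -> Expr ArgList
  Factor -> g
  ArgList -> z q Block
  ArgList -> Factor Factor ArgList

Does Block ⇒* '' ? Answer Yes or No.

Block has an ''-production, so Block ⇒ ''.

Yes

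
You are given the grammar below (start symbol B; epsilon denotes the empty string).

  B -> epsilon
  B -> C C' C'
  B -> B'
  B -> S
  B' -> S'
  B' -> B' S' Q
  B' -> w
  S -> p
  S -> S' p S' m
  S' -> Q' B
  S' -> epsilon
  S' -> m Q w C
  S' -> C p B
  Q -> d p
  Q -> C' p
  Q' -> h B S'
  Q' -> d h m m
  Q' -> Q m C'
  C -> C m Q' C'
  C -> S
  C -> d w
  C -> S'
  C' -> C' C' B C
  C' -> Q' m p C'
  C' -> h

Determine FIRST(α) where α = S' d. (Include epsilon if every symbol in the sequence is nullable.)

{ d, h, m, p }

Add FIRST(S')\{epsilon} = { d, h, m, p }; S' is nullable, continue.
d is a terminal; add {d} and stop.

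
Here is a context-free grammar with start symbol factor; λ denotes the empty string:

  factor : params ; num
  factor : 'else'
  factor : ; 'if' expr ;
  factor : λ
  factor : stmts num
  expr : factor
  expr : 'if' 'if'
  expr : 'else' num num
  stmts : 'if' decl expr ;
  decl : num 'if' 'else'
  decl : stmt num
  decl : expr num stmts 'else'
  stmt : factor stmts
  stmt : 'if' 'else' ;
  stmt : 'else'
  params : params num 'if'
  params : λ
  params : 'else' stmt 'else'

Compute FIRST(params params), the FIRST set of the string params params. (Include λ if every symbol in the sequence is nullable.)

Add FIRST(params)\{λ} = { 'else', num }; params is nullable, continue.
Add FIRST(params)\{λ} = { 'else', num }; params is nullable, continue.
Every symbol is nullable, so include λ.

{ 'else', num, λ }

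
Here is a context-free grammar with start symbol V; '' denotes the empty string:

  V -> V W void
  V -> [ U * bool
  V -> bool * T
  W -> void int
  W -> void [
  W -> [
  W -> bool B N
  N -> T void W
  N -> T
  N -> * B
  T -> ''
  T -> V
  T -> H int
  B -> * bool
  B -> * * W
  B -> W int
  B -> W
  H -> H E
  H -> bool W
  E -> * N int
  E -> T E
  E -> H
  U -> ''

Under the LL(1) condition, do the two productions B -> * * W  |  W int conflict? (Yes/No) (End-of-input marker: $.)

FIRST(* * W) = { * } and FIRST(W int) = { [, bool, void }.
The FIRST sets are disjoint and neither alternative is nullable — no conflict.

No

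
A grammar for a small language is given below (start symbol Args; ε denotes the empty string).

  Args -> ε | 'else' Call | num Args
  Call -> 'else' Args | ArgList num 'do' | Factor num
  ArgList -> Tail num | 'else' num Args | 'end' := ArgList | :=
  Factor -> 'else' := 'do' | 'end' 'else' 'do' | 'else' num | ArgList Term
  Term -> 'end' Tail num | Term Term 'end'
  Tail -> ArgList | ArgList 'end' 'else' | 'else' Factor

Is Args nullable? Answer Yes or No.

Yes

Args has an ε-production, so Args ⇒ ε.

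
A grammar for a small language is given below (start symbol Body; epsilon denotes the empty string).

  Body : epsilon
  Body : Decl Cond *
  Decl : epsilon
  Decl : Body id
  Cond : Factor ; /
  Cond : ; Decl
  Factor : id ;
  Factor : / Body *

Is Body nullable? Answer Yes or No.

Yes

Body has an epsilon-production, so Body ⇒ epsilon.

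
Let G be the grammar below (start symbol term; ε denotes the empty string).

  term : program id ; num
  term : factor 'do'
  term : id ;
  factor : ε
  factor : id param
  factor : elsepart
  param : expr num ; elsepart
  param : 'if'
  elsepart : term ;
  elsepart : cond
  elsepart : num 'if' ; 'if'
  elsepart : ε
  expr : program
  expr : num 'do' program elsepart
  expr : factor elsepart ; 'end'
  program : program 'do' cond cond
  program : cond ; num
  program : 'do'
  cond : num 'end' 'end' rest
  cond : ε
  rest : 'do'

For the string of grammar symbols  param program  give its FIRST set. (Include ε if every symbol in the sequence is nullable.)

Add FIRST(param) = { 'do', 'if', ;, id, num }; param is not nullable, stop.

{ 'do', 'if', ;, id, num }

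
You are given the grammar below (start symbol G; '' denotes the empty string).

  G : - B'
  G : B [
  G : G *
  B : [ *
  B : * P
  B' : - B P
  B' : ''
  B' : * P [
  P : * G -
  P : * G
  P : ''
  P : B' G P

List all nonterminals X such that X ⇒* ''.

{ B', P }

Directly nullable (have an ''-production): B', P.
No other nonterminal has a production whose RHS symbols are all nullable.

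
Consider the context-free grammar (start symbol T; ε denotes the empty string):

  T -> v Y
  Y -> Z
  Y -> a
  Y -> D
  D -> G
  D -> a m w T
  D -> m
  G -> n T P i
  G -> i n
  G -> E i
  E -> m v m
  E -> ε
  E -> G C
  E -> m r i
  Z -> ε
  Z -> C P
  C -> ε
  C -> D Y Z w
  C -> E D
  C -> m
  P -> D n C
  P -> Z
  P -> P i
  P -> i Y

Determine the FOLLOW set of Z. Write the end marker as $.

{ $, a, i, m, n, w }

In Y -> Z: Z is at the end, add FOLLOW(Y) = { $, a, i, m, n, w }.
In C -> D Y Z w: add FIRST(w) = { w }.
In P -> Z: Z is at the end, add FOLLOW(P) = { $, a, i, m, n, w }.
Union: FOLLOW(Z) = { $, a, i, m, n, w }.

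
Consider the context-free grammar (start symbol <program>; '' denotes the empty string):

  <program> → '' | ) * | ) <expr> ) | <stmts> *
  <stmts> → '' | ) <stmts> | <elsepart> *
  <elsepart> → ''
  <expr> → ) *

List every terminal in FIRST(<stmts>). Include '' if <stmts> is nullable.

<stmts> → '' contributes ''.
<stmts> → ) <stmts> contributes {)}.
From <stmts> → <elsepart> *: <elsepart> nullable, take FIRST(<elsepart>) ∪ {*} = { * }.
Union: FIRST(<stmts>) = { ), *, '' }.

{ ), *, '' }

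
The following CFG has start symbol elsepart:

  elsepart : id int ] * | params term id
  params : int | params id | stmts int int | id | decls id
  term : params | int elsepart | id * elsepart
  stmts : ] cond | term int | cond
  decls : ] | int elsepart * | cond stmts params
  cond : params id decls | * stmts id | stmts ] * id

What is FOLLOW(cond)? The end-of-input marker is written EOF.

{ *, ], id, int }

In stmts : ] cond: cond is at the end, add FOLLOW(stmts) = { *, ], id, int }.
In stmts : cond: cond is at the end, add FOLLOW(stmts) = { *, ], id, int }.
In decls : cond stmts params: add FIRST(stmts params) = { *, ], id, int }.
Union: FOLLOW(cond) = { *, ], id, int }.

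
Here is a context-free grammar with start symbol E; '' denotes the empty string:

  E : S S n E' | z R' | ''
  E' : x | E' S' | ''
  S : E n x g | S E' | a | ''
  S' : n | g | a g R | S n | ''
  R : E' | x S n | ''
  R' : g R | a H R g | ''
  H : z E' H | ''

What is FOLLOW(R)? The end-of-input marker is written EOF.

{ EOF, a, g, n, x, z }

In S' : a g R: R is at the end, add FOLLOW(S') = { EOF, a, g, n, x, z }.
In R' : g R: R is at the end, add FOLLOW(R') = { EOF, n }.
In R' : a H R g: add FIRST(g) = { g }.
Union: FOLLOW(R) = { EOF, a, g, n, x, z }.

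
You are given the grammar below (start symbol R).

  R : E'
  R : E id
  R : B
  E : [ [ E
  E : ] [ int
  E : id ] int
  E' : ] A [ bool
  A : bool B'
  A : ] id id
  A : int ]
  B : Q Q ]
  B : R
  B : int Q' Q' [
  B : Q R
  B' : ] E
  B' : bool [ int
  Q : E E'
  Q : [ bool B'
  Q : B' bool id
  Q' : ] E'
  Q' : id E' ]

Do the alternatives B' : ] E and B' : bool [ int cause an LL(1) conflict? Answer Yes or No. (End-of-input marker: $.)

No

FIRST(] E) = { ] } and FIRST(bool [ int) = { bool }.
The FIRST sets are disjoint and neither alternative is nullable — no conflict.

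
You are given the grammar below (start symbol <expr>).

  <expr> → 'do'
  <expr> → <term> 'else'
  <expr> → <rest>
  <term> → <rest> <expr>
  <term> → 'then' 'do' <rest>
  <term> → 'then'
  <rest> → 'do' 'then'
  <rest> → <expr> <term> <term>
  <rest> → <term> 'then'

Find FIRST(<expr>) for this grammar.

<expr> → 'do' contributes {'do'}.
From <expr> → <term> 'else': add FIRST(<term>) = { 'do', 'then' }.
From <expr> → <rest>: add FIRST(<rest>) = { 'do', 'then' }.
Union: FIRST(<expr>) = { 'do', 'then' }.

{ 'do', 'then' }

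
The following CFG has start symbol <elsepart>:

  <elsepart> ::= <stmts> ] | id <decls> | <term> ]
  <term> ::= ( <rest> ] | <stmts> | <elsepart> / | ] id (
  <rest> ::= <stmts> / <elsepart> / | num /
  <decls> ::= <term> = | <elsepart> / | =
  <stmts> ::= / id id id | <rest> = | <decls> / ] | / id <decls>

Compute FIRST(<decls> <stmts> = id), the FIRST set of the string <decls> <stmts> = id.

{ (, /, =, ], id, num }

Add FIRST(<decls>) = { (, /, =, ], id, num }; <decls> is not nullable, stop.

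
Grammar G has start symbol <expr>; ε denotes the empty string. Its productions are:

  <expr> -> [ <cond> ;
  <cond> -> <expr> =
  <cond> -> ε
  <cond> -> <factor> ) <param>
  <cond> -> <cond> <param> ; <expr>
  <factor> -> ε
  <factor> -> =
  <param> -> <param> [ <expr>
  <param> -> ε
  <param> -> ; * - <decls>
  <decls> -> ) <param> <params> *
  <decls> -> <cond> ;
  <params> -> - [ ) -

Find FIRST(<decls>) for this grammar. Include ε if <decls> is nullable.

<decls> -> ) <param> <params> * contributes {)}.
From <decls> -> <cond> ;: <cond> nullable, take FIRST(<cond>) ∪ {;} = { ), ;, =, [ }.
Union: FIRST(<decls>) = { ), ;, =, [ }.

{ ), ;, =, [ }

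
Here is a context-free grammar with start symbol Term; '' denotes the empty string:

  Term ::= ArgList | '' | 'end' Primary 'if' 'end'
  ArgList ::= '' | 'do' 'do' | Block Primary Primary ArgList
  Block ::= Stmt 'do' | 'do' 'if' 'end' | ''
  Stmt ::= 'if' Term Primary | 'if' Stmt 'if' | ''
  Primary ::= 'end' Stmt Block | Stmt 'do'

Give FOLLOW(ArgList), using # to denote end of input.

{ #, 'do', 'end', 'if' }

In Term ::= ArgList: ArgList is at the end, add FOLLOW(Term) = { #, 'do', 'end', 'if' }.
In ArgList ::= Block Primary Primary ArgList: ArgList is at the end, add FOLLOW(ArgList) = { #, 'do', 'end', 'if' }.
Union: FOLLOW(ArgList) = { #, 'do', 'end', 'if' }.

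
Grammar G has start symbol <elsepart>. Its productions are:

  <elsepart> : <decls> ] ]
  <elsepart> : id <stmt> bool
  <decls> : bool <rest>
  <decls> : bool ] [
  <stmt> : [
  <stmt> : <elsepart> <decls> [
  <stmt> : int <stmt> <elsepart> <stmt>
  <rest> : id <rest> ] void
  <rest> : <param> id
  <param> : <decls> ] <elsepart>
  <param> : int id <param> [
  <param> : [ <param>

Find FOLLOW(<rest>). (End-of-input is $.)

In <decls> : bool <rest>: <rest> is at the end, add FOLLOW(<decls>) = { [, ] }.
In <rest> : id <rest> ] void: add FIRST(] void) = { ] }.
Union: FOLLOW(<rest>) = { [, ] }.

{ [, ] }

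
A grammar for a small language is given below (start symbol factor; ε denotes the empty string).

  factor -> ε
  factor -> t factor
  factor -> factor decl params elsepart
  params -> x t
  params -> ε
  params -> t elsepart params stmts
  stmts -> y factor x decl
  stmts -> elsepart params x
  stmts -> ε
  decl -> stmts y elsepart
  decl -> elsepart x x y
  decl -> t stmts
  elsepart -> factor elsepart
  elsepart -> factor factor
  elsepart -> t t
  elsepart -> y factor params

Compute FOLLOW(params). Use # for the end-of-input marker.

In factor -> factor decl params elsepart: add FIRST(elsepart)\{ε} = { t, x, y }.
  Since elsepart is nullable, also add FOLLOW(factor) = { #, t, x, y }.
In params -> t elsepart params stmts: add FIRST(stmts)\{ε} = { t, x, y }.
  Since stmts is nullable, also add FOLLOW(params) = { #, t, x, y }.
In stmts -> elsepart params x: add FIRST(x) = { x }.
In elsepart -> y factor params: params is at the end, add FOLLOW(elsepart) = { #, t, x, y }.
Union: FOLLOW(params) = { #, t, x, y }.

{ #, t, x, y }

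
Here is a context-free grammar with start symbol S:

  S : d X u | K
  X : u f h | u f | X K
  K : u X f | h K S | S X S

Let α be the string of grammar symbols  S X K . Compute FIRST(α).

Add FIRST(S) = { d, h, u }; S is not nullable, stop.

{ d, h, u }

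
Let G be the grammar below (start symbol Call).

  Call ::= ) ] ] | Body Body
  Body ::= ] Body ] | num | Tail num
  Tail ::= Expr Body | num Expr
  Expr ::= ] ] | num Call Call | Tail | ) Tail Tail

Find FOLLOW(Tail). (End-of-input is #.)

In Body ::= Tail num: add FIRST(num) = { num }.
In Expr ::= Tail: Tail is at the end, add FOLLOW(Expr) = { ), ], num }.
In Expr ::= ) Tail Tail: add FIRST(Tail) = { ), ], num }.
In Expr ::= ) Tail Tail: Tail is at the end, add FOLLOW(Expr) = { ), ], num }.
Union: FOLLOW(Tail) = { ), ], num }.

{ ), ], num }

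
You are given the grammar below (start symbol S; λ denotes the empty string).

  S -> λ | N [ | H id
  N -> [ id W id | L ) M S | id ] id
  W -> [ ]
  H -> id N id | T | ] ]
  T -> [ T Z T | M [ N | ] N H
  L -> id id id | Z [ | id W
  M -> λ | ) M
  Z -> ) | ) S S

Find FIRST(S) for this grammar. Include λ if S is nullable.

S -> λ contributes λ.
From S -> N [: add FIRST(N) = { ), [, id }.
From S -> H id: add FIRST(H) = { ), [, ], id }.
Union: FIRST(S) = { ), [, ], id, λ }.

{ ), [, ], id, λ }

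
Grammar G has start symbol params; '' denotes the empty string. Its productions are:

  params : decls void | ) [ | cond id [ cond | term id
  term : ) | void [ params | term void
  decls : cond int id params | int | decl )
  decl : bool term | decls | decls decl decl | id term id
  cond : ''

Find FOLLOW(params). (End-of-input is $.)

params is the start symbol, so $ ∈ FOLLOW(params).
In term : void [ params: params is at the end, add FOLLOW(term) = { ), bool, id, int, void }.
In decls : cond int id params: params is at the end, add FOLLOW(decls) = { ), bool, id, int, void }.
Union: FOLLOW(params) = { $, ), bool, id, int, void }.

{ $, ), bool, id, int, void }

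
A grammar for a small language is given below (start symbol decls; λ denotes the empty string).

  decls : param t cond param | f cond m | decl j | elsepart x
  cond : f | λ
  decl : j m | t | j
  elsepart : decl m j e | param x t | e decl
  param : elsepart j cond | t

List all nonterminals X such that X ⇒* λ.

{ cond }

Directly nullable (have an λ-production): cond.
No other nonterminal has a production whose RHS symbols are all nullable.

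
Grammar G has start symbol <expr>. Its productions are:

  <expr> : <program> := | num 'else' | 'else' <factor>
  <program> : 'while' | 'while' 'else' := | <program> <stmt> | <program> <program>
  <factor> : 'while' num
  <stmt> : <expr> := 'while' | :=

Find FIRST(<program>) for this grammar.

<program> : 'while' contributes {'while'}.
<program> : 'while' 'else' := contributes {'while'}.
From <program> : <program> <stmt>: add FIRST(<program>) = { 'while' }.
From <program> : <program> <program>: add FIRST(<program>) = { 'while' }.
Union: FIRST(<program>) = { 'while' }.

{ 'while' }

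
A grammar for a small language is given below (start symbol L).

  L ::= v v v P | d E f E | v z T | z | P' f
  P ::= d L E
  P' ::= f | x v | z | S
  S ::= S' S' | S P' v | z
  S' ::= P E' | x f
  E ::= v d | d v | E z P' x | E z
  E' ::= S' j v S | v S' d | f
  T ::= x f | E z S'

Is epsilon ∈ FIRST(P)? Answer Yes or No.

No

No nonterminal in this grammar is nullable.
No production of P has an RHS whose symbols are all nullable, so P is not nullable.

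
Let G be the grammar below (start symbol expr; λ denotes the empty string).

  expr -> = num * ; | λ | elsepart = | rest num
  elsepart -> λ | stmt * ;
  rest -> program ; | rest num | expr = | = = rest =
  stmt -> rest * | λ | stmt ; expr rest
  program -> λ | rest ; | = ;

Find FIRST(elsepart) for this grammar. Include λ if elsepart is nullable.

elsepart -> λ contributes λ.
From elsepart -> stmt * ;: stmt nullable, take FIRST(stmt) ∪ {*} = { *, ;, = }.
Union: FIRST(elsepart) = { *, ;, =, λ }.

{ *, ;, =, λ }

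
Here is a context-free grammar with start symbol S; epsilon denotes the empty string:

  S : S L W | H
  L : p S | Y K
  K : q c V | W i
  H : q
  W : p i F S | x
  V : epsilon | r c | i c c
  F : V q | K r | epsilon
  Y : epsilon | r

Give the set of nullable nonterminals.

Directly nullable (have an epsilon-production): V, F, Y.
No other nonterminal has a production whose RHS symbols are all nullable.

{ F, V, Y }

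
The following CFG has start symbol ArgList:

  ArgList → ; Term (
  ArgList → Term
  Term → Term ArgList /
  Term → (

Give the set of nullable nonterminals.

No nonterminal has an empty production or an RHS whose symbols are all nullable.

{ } (none)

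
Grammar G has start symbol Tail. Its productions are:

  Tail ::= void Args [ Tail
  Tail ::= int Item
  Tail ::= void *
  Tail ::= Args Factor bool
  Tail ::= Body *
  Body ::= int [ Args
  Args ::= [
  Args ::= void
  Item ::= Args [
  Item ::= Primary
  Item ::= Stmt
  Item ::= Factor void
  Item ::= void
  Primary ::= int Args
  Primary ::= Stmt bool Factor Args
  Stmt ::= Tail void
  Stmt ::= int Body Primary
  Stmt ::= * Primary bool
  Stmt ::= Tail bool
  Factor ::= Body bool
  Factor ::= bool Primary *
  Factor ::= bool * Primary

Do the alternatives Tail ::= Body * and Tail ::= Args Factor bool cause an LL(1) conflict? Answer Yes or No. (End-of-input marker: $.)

FIRST(Body *) = { int } and FIRST(Args Factor bool) = { [, void }.
The FIRST sets are disjoint and neither alternative is nullable — no conflict.

No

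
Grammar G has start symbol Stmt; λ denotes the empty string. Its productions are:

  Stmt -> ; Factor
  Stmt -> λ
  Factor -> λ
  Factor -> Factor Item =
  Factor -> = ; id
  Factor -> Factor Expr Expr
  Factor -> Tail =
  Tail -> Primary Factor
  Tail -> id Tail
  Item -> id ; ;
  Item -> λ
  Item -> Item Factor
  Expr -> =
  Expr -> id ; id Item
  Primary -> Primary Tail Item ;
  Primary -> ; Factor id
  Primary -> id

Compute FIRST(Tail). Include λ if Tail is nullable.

{ ;, id }

From Tail -> Primary Factor: add FIRST(Primary) = { ;, id }.
Tail -> id Tail contributes {id}.
Union: FIRST(Tail) = { ;, id }.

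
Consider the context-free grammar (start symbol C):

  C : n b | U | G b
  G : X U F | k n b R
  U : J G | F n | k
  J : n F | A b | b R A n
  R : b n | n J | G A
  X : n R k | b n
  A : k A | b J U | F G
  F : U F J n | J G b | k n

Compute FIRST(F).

From F : U F J n: add FIRST(U) = { b, k, n }.
From F : J G b: add FIRST(J) = { b, k, n }.
F : k n contributes {k}.
Union: FIRST(F) = { b, k, n }.

{ b, k, n }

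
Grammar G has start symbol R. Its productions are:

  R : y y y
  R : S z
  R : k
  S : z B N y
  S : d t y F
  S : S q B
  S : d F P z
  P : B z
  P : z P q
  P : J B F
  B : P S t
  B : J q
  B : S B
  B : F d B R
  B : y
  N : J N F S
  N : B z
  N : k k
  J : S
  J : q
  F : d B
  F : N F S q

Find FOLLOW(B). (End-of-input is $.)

In S : z B N y: add FIRST(N y) = { d, k, q, y, z }.
In S : S q B: B is at the end, add FOLLOW(S) = { d, k, q, t, y, z }.
In P : B z: add FIRST(z) = { z }.
In P : J B F: add FIRST(F) = { d, k, q, y, z }.
In B : S B: B is at the end, add FOLLOW(B) = { d, k, q, t, y, z }.
In B : F d B R: add FIRST(R) = { d, k, y, z }.
In N : B z: add FIRST(z) = { z }.
In F : d B: B is at the end, add FOLLOW(F) = { d, k, q, t, y, z }.
Union: FOLLOW(B) = { d, k, q, t, y, z }.

{ d, k, q, t, y, z }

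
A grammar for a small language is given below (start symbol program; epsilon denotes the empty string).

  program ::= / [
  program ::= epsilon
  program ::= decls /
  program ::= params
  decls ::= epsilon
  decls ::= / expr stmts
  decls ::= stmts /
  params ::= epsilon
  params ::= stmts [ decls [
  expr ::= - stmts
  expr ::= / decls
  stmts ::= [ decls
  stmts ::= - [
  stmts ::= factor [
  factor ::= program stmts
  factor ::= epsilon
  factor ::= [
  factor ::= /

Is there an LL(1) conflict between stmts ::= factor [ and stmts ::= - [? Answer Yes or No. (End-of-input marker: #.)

FIRST(factor [) = { -, /, [ } and FIRST(- [) = { - }.
Both contain -, so the two alternatives are not disjoint — LL(1) conflict.

Yes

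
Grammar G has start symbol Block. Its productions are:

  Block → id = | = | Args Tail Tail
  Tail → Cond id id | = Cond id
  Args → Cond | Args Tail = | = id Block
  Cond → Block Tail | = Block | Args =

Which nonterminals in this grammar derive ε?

No nonterminal has an empty production or an RHS whose symbols are all nullable.

{ } (none)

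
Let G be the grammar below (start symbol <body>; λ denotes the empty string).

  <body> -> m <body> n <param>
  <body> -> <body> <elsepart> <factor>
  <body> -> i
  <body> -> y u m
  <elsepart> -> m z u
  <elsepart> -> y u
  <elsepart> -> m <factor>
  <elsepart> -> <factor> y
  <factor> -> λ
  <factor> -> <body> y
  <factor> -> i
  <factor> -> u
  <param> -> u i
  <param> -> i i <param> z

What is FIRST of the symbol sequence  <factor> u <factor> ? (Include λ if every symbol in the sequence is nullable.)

Add FIRST(<factor>)\{λ} = { i, m, u, y }; <factor> is nullable, continue.
u is a terminal; add {u} and stop.

{ i, m, u, y }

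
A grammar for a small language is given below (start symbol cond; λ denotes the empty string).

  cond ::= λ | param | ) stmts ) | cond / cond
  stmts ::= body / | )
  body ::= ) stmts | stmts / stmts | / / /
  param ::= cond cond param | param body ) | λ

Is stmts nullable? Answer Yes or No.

No

Nullable nonterminals: cond, param.
No production of stmts has an RHS whose symbols are all nullable, so stmts is not nullable.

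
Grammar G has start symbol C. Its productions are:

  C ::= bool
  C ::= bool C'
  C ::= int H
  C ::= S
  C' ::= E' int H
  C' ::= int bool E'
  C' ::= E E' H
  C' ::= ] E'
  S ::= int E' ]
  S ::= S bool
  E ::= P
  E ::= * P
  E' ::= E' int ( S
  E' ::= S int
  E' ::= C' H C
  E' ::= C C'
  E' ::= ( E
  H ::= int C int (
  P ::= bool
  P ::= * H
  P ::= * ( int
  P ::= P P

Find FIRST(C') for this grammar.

{ (, *, ], bool, int }

From C' ::= E' int H: add FIRST(E') = { (, *, ], bool, int }.
C' ::= int bool E' contributes {int}.
From C' ::= E E' H: add FIRST(E) = { *, bool }.
C' ::= ] E' contributes {]}.
Union: FIRST(C') = { (, *, ], bool, int }.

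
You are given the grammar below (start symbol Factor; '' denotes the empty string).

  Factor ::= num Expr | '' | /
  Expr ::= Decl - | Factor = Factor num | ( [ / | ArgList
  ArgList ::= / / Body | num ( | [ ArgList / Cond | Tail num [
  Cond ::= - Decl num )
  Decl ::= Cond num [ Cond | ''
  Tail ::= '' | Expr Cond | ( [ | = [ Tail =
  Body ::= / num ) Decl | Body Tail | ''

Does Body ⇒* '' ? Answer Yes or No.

Body has an ''-production, so Body ⇒ ''.

Yes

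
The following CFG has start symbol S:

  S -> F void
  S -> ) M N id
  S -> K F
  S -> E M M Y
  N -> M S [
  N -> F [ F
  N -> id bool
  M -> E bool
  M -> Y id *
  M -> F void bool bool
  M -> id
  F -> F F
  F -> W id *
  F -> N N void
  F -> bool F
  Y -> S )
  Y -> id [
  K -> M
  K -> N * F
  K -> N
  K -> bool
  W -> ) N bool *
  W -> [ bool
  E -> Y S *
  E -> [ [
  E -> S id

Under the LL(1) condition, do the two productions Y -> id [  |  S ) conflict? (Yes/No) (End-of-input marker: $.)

Yes

FIRST(id [) = { id } and FIRST(S )) = { ), [, bool, id }.
Both contain id, so the two alternatives are not disjoint — LL(1) conflict.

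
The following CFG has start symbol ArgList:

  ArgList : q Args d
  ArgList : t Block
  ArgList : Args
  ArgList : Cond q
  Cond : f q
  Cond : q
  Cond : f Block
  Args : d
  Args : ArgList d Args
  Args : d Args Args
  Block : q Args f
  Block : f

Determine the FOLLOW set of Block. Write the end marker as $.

In ArgList : t Block: Block is at the end, add FOLLOW(ArgList) = { $, d }.
In Cond : f Block: Block is at the end, add FOLLOW(Cond) = { q }.
Union: FOLLOW(Block) = { $, d, q }.

{ $, d, q }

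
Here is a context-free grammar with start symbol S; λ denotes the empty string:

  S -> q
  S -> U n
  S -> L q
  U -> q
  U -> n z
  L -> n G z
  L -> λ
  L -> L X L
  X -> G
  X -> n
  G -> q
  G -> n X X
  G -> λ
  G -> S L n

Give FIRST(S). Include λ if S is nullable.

S -> q contributes {q}.
From S -> U n: add FIRST(U) = { n, q }.
From S -> L q: L nullable, take FIRST(L) ∪ {q} = { n, q }.
Union: FIRST(S) = { n, q }.

{ n, q }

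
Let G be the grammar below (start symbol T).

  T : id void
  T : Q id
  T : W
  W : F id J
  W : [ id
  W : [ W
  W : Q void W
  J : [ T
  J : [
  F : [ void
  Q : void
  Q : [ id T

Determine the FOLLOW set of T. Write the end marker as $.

{ $, id, void }

T is the start symbol, so $ ∈ FOLLOW(T).
In J : [ T: T is at the end, add FOLLOW(J) = { $, id, void }.
In Q : [ id T: T is at the end, add FOLLOW(Q) = { id, void }.
Union: FOLLOW(T) = { $, id, void }.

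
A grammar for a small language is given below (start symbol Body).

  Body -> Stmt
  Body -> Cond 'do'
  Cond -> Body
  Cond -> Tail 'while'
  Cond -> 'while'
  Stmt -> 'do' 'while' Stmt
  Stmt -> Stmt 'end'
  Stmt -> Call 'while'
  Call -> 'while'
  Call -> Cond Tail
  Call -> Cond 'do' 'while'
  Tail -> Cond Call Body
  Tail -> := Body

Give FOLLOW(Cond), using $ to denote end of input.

In Body -> Cond 'do': add FIRST('do') = { 'do' }.
In Call -> Cond Tail: add FIRST(Tail) = { 'do', 'while', := }.
In Call -> Cond 'do' 'while': add FIRST('do' 'while') = { 'do' }.
In Tail -> Cond Call Body: add FIRST(Call Body) = { 'do', 'while', := }.
Union: FOLLOW(Cond) = { 'do', 'while', := }.

{ 'do', 'while', := }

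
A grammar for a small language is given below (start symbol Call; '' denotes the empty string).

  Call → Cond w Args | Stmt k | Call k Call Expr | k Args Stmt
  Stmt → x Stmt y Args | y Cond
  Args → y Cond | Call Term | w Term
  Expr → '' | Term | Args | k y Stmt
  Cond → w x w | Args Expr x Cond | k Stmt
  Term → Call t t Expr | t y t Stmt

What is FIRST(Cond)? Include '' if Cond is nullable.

{ k, w, x, y }

Cond → w x w contributes {w}.
From Cond → Args Expr x Cond: add FIRST(Args) = { k, w, x, y }.
Cond → k Stmt contributes {k}.
Union: FIRST(Cond) = { k, w, x, y }.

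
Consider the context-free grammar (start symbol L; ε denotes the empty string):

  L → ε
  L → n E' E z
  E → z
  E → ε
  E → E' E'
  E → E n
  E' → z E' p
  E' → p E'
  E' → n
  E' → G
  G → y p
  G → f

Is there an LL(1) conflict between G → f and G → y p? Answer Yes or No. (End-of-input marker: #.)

No

FIRST(f) = { f } and FIRST(y p) = { y }.
The FIRST sets are disjoint and neither alternative is nullable — no conflict.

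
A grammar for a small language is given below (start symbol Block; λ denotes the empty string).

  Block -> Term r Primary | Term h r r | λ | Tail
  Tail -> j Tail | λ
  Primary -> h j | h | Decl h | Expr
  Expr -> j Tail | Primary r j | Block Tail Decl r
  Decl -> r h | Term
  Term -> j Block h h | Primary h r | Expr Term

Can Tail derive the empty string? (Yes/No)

Yes

Tail has an λ-production, so Tail ⇒ λ.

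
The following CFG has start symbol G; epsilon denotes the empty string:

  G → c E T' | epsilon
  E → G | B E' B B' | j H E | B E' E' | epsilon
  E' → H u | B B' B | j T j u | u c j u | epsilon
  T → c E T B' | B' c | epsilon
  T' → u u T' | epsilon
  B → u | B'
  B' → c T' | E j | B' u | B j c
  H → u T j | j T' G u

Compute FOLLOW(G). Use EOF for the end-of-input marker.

{ EOF, c, j, u }

G is the start symbol, so EOF ∈ FOLLOW(G).
In E → G: G is at the end, add FOLLOW(E) = { EOF, c, j, u }.
In H → j T' G u: add FIRST(u) = { u }.
Union: FOLLOW(G) = { EOF, c, j, u }.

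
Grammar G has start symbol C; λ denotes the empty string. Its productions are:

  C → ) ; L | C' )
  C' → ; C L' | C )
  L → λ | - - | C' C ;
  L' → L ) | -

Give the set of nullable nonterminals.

Directly nullable (have an λ-production): L.
No other nonterminal has a production whose RHS symbols are all nullable.

{ L }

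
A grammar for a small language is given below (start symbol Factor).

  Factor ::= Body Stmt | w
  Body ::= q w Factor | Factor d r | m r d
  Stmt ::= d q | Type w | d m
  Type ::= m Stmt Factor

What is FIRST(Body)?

{ m, q, w }

Body ::= q w Factor contributes {q}.
From Body ::= Factor d r: add FIRST(Factor) = { m, q, w }.
Body ::= m r d contributes {m}.
Union: FIRST(Body) = { m, q, w }.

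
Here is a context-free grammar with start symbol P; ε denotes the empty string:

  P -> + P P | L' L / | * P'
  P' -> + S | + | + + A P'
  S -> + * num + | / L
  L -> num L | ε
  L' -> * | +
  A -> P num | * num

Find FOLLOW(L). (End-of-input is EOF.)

{ EOF, *, +, /, num }

In P -> L' L /: add FIRST(/) = { / }.
In S -> / L: L is at the end, add FOLLOW(S) = { EOF, *, +, num }.
In L -> num L: L is at the end, add FOLLOW(L) = { EOF, *, +, /, num }.
Union: FOLLOW(L) = { EOF, *, +, /, num }.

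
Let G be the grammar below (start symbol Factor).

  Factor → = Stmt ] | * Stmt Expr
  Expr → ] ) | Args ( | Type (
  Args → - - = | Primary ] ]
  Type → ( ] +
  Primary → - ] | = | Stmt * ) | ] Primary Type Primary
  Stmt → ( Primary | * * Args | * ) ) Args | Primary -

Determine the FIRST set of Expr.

Expr → ] ) contributes {]}.
From Expr → Args (: add FIRST(Args) = { (, *, -, =, ] }.
From Expr → Type (: add FIRST(Type) = { ( }.
Union: FIRST(Expr) = { (, *, -, =, ] }.

{ (, *, -, =, ] }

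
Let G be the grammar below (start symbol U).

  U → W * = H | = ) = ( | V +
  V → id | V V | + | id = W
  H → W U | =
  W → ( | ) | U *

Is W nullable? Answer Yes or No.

No nonterminal in this grammar is nullable.
No production of W has an RHS whose symbols are all nullable, so W is not nullable.

No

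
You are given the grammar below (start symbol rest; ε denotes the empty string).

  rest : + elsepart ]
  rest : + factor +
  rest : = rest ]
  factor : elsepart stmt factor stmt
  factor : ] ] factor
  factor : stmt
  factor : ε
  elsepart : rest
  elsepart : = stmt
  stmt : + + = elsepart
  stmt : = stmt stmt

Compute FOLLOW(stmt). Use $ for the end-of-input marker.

In factor : elsepart stmt factor stmt: add FIRST(factor stmt) = { +, =, ] }.
In factor : elsepart stmt factor stmt: stmt is at the end, add FOLLOW(factor) = { +, = }.
In factor : stmt: stmt is at the end, add FOLLOW(factor) = { +, = }.
In elsepart : = stmt: stmt is at the end, add FOLLOW(elsepart) = { +, =, ] }.
In stmt : = stmt stmt: add FIRST(stmt) = { +, = }.
In stmt : = stmt stmt: stmt is at the end, add FOLLOW(stmt) = { +, =, ] }.
Union: FOLLOW(stmt) = { +, =, ] }.

{ +, =, ] }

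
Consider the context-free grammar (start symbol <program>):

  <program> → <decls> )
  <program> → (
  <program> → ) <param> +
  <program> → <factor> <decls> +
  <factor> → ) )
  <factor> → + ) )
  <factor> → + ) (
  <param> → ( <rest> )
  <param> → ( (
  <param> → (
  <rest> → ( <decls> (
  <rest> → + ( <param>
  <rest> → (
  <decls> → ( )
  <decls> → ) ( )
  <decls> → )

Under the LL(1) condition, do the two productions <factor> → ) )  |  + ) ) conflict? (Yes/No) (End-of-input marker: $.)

No

FIRST() )) = { ) } and FIRST(+ ) )) = { + }.
The FIRST sets are disjoint and neither alternative is nullable — no conflict.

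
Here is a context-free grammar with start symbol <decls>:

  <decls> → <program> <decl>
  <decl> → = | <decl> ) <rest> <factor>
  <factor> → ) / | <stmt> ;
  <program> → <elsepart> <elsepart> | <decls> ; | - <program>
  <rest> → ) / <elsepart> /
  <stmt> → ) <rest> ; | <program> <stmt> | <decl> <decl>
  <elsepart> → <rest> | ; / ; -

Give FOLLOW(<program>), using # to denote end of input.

In <decls> → <program> <decl>: add FIRST(<decl>) = { = }.
In <program> → - <program>: <program> is at the end, add FOLLOW(<program>) = { ), -, ;, = }.
In <stmt> → <program> <stmt>: add FIRST(<stmt>) = { ), -, ;, = }.
Union: FOLLOW(<program>) = { ), -, ;, = }.

{ ), -, ;, = }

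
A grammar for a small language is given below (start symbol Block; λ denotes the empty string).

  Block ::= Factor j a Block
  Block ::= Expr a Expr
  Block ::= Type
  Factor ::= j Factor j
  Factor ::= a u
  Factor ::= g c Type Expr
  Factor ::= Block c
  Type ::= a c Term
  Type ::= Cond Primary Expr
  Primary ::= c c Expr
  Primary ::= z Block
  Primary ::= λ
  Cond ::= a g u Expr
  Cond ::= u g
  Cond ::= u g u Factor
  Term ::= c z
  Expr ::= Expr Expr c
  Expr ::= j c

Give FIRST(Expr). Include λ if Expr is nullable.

{ j }

From Expr ::= Expr Expr c: add FIRST(Expr) = { j }.
Expr ::= j c contributes {j}.
Union: FIRST(Expr) = { j }.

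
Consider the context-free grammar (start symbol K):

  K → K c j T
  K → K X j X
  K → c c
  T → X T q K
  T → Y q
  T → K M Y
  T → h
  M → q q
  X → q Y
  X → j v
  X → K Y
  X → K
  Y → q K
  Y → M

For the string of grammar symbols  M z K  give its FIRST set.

Add FIRST(M) = { q }; M is not nullable, stop.

{ q }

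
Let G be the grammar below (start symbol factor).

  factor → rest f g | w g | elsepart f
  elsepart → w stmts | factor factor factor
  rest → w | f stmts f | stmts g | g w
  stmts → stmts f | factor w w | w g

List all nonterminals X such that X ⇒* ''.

{ } (none)

No nonterminal has an empty production or an RHS whose symbols are all nullable.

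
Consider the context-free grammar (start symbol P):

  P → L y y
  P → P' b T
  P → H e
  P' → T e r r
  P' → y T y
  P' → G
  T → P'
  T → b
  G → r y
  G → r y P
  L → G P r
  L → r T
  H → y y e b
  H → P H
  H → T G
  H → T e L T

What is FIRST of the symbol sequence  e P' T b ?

{ e }

e is a terminal; add {e} and stop.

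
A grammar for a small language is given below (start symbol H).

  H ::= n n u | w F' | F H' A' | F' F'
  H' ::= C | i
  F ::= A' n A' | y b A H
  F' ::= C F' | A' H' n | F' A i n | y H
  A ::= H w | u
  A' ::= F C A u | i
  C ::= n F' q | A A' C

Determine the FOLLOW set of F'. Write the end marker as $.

In H ::= w F': F' is at the end, add FOLLOW(H) = { $, i, n, q, u, w, y }.
In H ::= F' F': add FIRST(F') = { i, n, u, w, y }.
In H ::= F' F': F' is at the end, add FOLLOW(H) = { $, i, n, q, u, w, y }.
In F' ::= C F': F' is at the end, add FOLLOW(F') = { $, i, n, q, u, w, y }.
In F' ::= F' A i n: add FIRST(A i n) = { i, n, u, w, y }.
In C ::= n F' q: add FIRST(q) = { q }.
Union: FOLLOW(F') = { $, i, n, q, u, w, y }.

{ $, i, n, q, u, w, y }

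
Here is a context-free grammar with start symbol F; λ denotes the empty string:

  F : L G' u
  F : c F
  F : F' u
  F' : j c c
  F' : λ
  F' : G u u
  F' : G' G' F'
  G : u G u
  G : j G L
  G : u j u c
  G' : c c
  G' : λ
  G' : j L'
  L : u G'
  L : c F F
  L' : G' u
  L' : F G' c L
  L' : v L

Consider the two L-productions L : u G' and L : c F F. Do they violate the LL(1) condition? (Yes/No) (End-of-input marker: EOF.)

FIRST(u G') = { u } and FIRST(c F F) = { c }.
The FIRST sets are disjoint and neither alternative is nullable — no conflict.

No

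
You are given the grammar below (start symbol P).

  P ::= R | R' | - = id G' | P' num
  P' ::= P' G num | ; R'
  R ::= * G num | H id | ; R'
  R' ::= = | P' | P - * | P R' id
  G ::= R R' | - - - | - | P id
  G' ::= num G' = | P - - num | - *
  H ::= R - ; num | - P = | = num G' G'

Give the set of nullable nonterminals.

No nonterminal has an empty production or an RHS whose symbols are all nullable.

{ } (none)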